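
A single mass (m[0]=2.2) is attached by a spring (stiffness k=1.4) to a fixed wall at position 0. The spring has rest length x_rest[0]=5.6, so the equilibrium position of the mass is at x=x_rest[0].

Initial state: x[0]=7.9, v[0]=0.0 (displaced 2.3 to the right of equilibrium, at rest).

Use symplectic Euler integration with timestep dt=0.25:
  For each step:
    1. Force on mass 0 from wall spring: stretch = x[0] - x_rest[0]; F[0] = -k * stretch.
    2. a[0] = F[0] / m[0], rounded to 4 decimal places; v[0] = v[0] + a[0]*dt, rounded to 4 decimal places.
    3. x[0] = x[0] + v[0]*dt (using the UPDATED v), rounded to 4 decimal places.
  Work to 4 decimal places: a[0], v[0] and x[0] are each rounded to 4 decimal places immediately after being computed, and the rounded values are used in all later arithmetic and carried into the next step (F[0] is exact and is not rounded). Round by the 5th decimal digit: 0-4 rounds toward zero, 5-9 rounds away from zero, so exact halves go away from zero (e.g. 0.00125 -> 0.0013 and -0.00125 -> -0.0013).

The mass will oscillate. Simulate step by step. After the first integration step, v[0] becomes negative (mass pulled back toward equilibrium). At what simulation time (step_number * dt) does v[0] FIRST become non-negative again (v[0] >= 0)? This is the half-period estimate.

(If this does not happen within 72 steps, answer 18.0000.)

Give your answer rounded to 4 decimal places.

Answer: 4.0000

Derivation:
Step 0: x=[7.9000] v=[0.0000]
Step 1: x=[7.8085] v=[-0.3659]
Step 2: x=[7.6292] v=[-0.7173]
Step 3: x=[7.3692] v=[-1.0401]
Step 4: x=[7.0388] v=[-1.3216]
Step 5: x=[6.6512] v=[-1.5505]
Step 6: x=[6.2218] v=[-1.7177]
Step 7: x=[5.7677] v=[-1.8166]
Step 8: x=[5.3069] v=[-1.8433]
Step 9: x=[4.8577] v=[-1.7967]
Step 10: x=[4.4381] v=[-1.6786]
Step 11: x=[4.0647] v=[-1.4938]
Step 12: x=[3.7523] v=[-1.2496]
Step 13: x=[3.5134] v=[-0.9557]
Step 14: x=[3.3575] v=[-0.6238]
Step 15: x=[3.2907] v=[-0.2671]
Step 16: x=[3.3158] v=[0.1003]
First v>=0 after going negative at step 16, time=4.0000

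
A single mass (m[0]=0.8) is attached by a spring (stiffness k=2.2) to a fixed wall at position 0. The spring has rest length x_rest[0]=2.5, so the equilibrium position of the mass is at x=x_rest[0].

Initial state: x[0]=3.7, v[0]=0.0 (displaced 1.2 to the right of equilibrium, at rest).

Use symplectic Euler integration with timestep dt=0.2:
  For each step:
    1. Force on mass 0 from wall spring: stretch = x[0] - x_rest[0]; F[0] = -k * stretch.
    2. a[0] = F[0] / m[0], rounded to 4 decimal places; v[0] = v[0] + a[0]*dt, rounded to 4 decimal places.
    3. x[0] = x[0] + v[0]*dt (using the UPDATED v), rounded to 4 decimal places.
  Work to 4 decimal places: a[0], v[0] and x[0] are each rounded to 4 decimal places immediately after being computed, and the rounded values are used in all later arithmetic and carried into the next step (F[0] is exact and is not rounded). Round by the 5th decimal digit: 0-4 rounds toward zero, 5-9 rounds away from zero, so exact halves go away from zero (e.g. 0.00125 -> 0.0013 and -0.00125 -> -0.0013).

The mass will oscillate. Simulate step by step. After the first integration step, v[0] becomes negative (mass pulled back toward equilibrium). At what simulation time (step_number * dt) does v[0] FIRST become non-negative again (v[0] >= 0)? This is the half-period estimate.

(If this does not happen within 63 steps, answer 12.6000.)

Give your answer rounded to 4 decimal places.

Step 0: x=[3.7000] v=[0.0000]
Step 1: x=[3.5680] v=[-0.6600]
Step 2: x=[3.3185] v=[-1.2474]
Step 3: x=[2.9790] v=[-1.6976]
Step 4: x=[2.5868] v=[-1.9611]
Step 5: x=[2.1850] v=[-2.0088]
Step 6: x=[1.8179] v=[-1.8355]
Step 7: x=[1.5258] v=[-1.4603]
Step 8: x=[1.3409] v=[-0.9245]
Step 9: x=[1.2835] v=[-0.2870]
Step 10: x=[1.3599] v=[0.3821]
First v>=0 after going negative at step 10, time=2.0000

Answer: 2.0000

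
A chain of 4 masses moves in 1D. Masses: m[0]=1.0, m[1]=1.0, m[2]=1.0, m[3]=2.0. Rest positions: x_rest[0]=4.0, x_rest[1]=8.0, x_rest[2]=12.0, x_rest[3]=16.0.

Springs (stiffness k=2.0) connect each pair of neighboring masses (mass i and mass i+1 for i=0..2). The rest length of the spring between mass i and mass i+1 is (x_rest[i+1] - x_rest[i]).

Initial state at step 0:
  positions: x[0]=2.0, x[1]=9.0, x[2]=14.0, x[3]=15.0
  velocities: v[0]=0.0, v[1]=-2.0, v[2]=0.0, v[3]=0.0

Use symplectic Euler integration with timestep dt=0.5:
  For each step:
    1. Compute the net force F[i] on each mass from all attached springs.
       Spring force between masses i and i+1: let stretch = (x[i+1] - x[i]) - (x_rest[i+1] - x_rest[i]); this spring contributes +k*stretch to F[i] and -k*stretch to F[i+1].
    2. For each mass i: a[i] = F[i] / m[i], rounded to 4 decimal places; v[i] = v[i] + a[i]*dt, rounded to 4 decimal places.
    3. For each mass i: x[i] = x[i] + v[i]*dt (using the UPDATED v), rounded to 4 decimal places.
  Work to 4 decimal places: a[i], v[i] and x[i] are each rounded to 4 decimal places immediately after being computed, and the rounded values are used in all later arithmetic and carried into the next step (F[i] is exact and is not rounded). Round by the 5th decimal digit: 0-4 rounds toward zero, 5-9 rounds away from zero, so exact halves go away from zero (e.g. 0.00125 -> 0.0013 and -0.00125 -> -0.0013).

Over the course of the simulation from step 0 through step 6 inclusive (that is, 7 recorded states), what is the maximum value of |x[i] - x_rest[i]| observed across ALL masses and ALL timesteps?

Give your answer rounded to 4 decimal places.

Step 0: x=[2.0000 9.0000 14.0000 15.0000] v=[0.0000 -2.0000 0.0000 0.0000]
Step 1: x=[3.5000 7.0000 12.0000 15.7500] v=[3.0000 -4.0000 -4.0000 1.5000]
Step 2: x=[4.7500 5.7500 9.3750 16.5625] v=[2.5000 -2.5000 -5.2500 1.6250]
Step 3: x=[4.5000 5.8125 8.5313 16.5782] v=[-0.5000 0.1250 -1.6875 0.0313]
Step 4: x=[2.9063 6.5782 10.3516 15.5821] v=[-3.1875 1.5313 3.6406 -1.9922]
Step 5: x=[1.1485 7.3946 12.9005 14.2784] v=[-3.5156 1.6328 5.0977 -2.6075]
Step 6: x=[0.5138 7.8409 13.3854 13.6302] v=[-1.2695 0.8926 0.9697 -1.2965]
Max displacement = 3.4862

Answer: 3.4862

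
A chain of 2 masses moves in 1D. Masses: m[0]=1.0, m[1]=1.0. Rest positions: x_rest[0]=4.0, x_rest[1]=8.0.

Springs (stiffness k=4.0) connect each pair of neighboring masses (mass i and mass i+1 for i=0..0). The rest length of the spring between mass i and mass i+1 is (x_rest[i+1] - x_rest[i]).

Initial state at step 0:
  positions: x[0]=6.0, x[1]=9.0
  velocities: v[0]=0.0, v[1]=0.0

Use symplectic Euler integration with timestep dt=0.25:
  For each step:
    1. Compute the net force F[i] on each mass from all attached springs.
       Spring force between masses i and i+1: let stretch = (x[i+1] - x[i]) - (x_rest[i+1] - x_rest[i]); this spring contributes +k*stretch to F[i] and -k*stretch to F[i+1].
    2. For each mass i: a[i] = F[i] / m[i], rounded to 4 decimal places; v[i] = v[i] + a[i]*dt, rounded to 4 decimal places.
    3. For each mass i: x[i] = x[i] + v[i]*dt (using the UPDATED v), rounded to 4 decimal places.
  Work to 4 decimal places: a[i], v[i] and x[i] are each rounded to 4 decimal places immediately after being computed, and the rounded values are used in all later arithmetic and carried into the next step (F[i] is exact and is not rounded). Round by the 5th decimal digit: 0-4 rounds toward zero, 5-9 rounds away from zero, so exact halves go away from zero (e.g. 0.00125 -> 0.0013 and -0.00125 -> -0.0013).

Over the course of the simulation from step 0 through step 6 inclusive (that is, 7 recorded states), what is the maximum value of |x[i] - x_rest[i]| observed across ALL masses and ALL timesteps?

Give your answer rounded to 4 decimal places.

Step 0: x=[6.0000 9.0000] v=[0.0000 0.0000]
Step 1: x=[5.7500 9.2500] v=[-1.0000 1.0000]
Step 2: x=[5.3750 9.6250] v=[-1.5000 1.5000]
Step 3: x=[5.0625 9.9375] v=[-1.2500 1.2500]
Step 4: x=[4.9688 10.0313] v=[-0.3750 0.3750]
Step 5: x=[5.1407 9.8594] v=[0.6875 -0.6875]
Step 6: x=[5.4923 9.5079] v=[1.4062 -1.4062]
Max displacement = 2.0313

Answer: 2.0313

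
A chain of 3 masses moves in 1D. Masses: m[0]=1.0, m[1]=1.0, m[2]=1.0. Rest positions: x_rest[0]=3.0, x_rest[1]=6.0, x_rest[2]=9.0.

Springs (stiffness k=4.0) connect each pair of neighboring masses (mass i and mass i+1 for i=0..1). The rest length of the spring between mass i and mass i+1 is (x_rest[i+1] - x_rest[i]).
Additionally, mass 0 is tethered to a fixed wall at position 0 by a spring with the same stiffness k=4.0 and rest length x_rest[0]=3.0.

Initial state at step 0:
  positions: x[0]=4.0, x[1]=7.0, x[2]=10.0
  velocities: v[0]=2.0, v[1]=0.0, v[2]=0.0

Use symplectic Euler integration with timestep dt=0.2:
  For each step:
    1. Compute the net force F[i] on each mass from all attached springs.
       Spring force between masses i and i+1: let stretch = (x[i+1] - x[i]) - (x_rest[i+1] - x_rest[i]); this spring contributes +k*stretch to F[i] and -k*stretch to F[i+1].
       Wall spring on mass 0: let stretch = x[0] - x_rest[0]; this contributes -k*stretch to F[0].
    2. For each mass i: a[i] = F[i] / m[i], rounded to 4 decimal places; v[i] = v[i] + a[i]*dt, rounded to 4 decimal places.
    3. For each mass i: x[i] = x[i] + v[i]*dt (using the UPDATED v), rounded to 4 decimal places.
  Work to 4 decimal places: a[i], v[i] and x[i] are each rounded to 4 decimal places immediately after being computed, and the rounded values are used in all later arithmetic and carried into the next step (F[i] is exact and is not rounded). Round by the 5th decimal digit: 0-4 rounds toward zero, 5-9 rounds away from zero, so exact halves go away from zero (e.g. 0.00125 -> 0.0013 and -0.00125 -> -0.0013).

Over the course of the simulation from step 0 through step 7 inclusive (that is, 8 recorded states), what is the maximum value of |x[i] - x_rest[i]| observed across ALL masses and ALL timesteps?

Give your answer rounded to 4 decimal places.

Answer: 1.2432

Derivation:
Step 0: x=[4.0000 7.0000 10.0000] v=[2.0000 0.0000 0.0000]
Step 1: x=[4.2400 7.0000 10.0000] v=[1.2000 0.0000 0.0000]
Step 2: x=[4.2432 7.0384 10.0000] v=[0.0160 0.1920 0.0000]
Step 3: x=[4.0147 7.1034 10.0061] v=[-1.1424 0.3251 0.0307]
Step 4: x=[3.6381 7.1387 10.0278] v=[-1.8832 0.1763 0.1085]
Step 5: x=[3.2395 7.0761 10.0672] v=[-1.9932 -0.3129 0.1972]
Step 6: x=[2.9364 6.8782 10.1081] v=[-1.5155 -0.9893 0.2043]
Step 7: x=[2.7942 6.5664 10.1122] v=[-0.7112 -1.5588 0.0204]
Max displacement = 1.2432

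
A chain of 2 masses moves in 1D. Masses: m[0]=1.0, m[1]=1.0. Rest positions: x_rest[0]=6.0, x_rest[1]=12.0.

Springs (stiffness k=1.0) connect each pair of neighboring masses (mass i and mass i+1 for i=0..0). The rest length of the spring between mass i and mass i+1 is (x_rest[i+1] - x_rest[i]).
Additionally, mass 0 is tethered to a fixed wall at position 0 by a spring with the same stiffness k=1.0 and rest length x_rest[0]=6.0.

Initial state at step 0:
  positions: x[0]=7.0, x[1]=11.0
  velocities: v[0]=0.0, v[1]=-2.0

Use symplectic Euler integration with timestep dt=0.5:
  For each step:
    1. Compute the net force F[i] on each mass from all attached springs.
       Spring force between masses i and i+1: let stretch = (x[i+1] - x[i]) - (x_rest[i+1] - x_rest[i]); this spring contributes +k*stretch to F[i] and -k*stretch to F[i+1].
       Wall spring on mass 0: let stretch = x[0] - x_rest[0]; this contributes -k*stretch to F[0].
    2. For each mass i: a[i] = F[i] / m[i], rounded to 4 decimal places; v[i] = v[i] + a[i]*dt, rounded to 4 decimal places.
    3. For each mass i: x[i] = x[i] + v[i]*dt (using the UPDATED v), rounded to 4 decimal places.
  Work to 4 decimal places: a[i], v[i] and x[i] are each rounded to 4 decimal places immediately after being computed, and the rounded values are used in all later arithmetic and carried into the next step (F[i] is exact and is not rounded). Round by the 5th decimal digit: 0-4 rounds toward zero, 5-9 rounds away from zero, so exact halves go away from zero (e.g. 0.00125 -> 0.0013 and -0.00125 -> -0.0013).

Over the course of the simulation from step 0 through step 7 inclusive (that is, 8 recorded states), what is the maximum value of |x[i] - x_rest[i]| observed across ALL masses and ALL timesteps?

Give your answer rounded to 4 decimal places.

Answer: 2.5820

Derivation:
Step 0: x=[7.0000 11.0000] v=[0.0000 -2.0000]
Step 1: x=[6.2500 10.5000] v=[-1.5000 -1.0000]
Step 2: x=[5.0000 10.4375] v=[-2.5000 -0.1250]
Step 3: x=[3.8594 10.5157] v=[-2.2813 0.1563]
Step 4: x=[3.4180 10.4298] v=[-0.8829 -0.1719]
Step 5: x=[3.8750 10.0909] v=[0.9140 -0.6778]
Step 6: x=[4.9173 9.6980] v=[2.0845 -0.7858]
Step 7: x=[5.9254 9.6099] v=[2.0162 -0.1762]
Max displacement = 2.5820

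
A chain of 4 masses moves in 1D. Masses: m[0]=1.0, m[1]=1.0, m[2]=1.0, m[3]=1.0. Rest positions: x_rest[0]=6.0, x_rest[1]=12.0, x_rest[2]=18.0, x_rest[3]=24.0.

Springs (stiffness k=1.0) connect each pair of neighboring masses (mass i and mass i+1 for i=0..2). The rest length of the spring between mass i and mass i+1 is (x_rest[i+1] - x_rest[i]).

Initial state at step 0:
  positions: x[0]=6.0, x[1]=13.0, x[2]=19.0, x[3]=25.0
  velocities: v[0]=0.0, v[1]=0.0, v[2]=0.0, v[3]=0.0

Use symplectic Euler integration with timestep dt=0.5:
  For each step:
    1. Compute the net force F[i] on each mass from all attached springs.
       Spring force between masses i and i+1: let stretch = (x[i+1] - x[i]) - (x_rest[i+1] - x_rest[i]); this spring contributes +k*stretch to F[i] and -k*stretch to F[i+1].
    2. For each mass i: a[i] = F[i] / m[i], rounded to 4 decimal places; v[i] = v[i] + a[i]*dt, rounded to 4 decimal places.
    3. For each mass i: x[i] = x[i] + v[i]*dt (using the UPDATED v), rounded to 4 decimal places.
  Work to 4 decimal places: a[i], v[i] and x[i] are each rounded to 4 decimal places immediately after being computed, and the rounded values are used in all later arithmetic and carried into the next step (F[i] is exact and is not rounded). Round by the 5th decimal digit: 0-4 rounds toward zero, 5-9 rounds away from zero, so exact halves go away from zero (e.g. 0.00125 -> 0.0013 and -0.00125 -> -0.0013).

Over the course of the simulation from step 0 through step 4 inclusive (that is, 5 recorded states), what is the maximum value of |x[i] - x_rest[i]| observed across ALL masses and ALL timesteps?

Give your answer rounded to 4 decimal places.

Answer: 1.1173

Derivation:
Step 0: x=[6.0000 13.0000 19.0000 25.0000] v=[0.0000 0.0000 0.0000 0.0000]
Step 1: x=[6.2500 12.7500 19.0000 25.0000] v=[0.5000 -0.5000 0.0000 0.0000]
Step 2: x=[6.6250 12.4375 18.9375 25.0000] v=[0.7500 -0.6250 -0.1250 0.0000]
Step 3: x=[6.9532 12.2969 18.7656 24.9844] v=[0.6563 -0.2813 -0.3438 -0.0313]
Step 4: x=[7.1173 12.4375 18.5312 24.9141] v=[0.3282 0.2812 -0.4688 -0.1407]
Max displacement = 1.1173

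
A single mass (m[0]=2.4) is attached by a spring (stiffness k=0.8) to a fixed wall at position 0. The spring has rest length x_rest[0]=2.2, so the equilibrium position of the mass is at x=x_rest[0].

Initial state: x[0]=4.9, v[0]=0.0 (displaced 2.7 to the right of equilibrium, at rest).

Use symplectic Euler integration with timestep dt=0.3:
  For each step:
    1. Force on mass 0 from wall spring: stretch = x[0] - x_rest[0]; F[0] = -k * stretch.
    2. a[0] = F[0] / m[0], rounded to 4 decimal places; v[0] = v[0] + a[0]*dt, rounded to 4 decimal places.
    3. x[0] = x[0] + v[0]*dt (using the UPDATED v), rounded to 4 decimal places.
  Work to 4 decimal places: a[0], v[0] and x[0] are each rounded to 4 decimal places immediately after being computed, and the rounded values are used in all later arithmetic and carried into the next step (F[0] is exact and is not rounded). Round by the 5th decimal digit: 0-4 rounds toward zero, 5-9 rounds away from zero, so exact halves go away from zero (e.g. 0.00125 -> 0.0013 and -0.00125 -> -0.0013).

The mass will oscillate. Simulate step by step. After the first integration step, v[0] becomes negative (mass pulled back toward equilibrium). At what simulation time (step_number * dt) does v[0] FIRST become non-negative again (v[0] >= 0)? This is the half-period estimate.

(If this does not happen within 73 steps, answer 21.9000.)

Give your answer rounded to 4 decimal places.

Step 0: x=[4.9000] v=[0.0000]
Step 1: x=[4.8190] v=[-0.2700]
Step 2: x=[4.6594] v=[-0.5319]
Step 3: x=[4.4261] v=[-0.7778]
Step 4: x=[4.1260] v=[-1.0004]
Step 5: x=[3.7681] v=[-1.1930]
Step 6: x=[3.3632] v=[-1.3498]
Step 7: x=[2.9234] v=[-1.4661]
Step 8: x=[2.4619] v=[-1.5384]
Step 9: x=[1.9925] v=[-1.5646]
Step 10: x=[1.5294] v=[-1.5438]
Step 11: x=[1.0864] v=[-1.4768]
Step 12: x=[0.6768] v=[-1.3654]
Step 13: x=[0.3129] v=[-1.2131]
Step 14: x=[0.0056] v=[-1.0244]
Step 15: x=[-0.2359] v=[-0.8050]
Step 16: x=[-0.4043] v=[-0.5614]
Step 17: x=[-0.4946] v=[-0.3010]
Step 18: x=[-0.5041] v=[-0.0315]
Step 19: x=[-0.4324] v=[0.2389]
First v>=0 after going negative at step 19, time=5.7000

Answer: 5.7000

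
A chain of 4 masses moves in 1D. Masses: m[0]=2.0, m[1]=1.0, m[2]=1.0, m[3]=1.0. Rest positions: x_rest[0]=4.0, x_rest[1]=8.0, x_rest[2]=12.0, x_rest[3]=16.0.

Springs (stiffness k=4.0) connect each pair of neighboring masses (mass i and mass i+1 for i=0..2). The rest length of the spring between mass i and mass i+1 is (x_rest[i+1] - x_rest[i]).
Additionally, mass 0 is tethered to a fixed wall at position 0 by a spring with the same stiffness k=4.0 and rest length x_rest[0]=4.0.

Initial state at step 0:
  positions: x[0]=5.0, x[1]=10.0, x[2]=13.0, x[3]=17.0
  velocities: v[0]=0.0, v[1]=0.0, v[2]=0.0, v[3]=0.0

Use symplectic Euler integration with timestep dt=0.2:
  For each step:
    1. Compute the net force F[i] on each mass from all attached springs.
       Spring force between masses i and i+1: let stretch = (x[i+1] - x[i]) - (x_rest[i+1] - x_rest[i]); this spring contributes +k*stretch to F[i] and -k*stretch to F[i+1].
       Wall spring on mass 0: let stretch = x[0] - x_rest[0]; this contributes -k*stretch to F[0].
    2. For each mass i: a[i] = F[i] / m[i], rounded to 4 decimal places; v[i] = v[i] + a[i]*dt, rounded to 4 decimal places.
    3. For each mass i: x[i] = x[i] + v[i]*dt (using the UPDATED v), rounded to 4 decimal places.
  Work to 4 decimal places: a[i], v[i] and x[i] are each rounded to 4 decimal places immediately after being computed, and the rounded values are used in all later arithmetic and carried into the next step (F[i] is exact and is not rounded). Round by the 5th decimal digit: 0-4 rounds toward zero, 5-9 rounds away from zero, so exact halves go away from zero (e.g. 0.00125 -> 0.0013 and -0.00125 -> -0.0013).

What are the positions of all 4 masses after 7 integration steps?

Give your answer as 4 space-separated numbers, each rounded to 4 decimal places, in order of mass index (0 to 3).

Answer: 3.8127 8.4418 12.4398 17.5635

Derivation:
Step 0: x=[5.0000 10.0000 13.0000 17.0000] v=[0.0000 0.0000 0.0000 0.0000]
Step 1: x=[5.0000 9.6800 13.1600 17.0000] v=[0.0000 -1.6000 0.8000 0.0000]
Step 2: x=[4.9744 9.1680 13.3776 17.0256] v=[-0.1280 -2.5600 1.0880 0.1280]
Step 3: x=[4.8863 8.6586 13.5053 17.1075] v=[-0.4403 -2.5472 0.6387 0.4096]
Step 4: x=[4.7091 8.3211 13.4339 17.2531] v=[-0.8859 -1.6877 -0.3569 0.7278]
Step 5: x=[4.4442 8.2237 13.1555 17.4276] v=[-1.3247 -0.4871 -1.3918 0.8724]
Step 6: x=[4.1261 8.3106 12.7716 17.5585] v=[-1.5906 0.4347 -1.9196 0.6547]
Step 7: x=[3.8127 8.4418 12.4398 17.5635] v=[-1.5672 0.6559 -1.6589 0.0252]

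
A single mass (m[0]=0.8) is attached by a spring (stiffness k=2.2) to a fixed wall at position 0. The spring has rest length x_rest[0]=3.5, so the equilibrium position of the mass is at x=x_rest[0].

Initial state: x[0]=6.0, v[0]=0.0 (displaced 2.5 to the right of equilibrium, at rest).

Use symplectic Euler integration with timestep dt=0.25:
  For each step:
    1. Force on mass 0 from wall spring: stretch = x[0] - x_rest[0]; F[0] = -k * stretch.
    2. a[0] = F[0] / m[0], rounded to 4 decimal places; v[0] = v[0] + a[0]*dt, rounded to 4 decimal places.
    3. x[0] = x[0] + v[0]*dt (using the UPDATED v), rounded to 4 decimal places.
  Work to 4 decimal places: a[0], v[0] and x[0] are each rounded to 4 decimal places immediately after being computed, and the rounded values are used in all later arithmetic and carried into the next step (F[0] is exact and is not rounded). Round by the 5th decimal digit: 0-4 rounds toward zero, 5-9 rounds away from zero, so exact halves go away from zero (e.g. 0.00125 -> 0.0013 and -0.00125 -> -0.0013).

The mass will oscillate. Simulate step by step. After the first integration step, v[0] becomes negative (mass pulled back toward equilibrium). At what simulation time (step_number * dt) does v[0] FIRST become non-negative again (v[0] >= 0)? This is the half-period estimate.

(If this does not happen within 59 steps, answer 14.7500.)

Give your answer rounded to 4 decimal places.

Step 0: x=[6.0000] v=[0.0000]
Step 1: x=[5.5703] v=[-1.7188]
Step 2: x=[4.7848] v=[-3.1421]
Step 3: x=[3.7785] v=[-4.0254]
Step 4: x=[2.7243] v=[-4.2169]
Step 5: x=[1.8034] v=[-3.6836]
Step 6: x=[1.1741] v=[-2.5172]
Step 7: x=[0.9446] v=[-0.9182]
Step 8: x=[1.1543] v=[0.8387]
First v>=0 after going negative at step 8, time=2.0000

Answer: 2.0000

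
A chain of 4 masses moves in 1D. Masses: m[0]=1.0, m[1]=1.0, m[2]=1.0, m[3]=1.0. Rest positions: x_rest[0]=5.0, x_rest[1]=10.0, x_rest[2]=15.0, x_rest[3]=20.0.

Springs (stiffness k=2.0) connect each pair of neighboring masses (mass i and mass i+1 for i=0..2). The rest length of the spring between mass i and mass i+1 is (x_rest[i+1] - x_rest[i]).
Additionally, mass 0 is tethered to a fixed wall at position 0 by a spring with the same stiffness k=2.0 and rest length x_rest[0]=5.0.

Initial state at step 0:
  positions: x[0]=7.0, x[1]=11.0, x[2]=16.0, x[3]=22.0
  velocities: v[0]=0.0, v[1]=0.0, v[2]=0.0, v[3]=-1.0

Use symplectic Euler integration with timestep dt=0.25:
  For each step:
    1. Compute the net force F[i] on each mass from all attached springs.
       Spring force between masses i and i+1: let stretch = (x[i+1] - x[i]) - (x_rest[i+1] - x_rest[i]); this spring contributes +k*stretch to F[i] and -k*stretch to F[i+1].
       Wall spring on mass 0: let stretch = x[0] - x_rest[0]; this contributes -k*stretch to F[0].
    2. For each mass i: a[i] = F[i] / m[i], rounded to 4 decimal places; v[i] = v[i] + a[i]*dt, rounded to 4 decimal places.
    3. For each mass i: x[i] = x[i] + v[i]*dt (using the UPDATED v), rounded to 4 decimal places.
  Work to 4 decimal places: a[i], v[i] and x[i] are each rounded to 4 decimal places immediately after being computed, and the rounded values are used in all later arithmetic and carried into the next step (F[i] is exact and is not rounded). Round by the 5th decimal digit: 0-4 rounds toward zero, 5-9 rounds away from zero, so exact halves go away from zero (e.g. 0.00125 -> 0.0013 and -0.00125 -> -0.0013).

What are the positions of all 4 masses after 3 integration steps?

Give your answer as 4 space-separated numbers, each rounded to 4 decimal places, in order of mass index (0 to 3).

Step 0: x=[7.0000 11.0000 16.0000 22.0000] v=[0.0000 0.0000 0.0000 -1.0000]
Step 1: x=[6.6250 11.1250 16.1250 21.6250] v=[-1.5000 0.5000 0.5000 -1.5000]
Step 2: x=[5.9844 11.3125 16.3125 21.1875] v=[-2.5625 0.7500 0.7500 -1.7500]
Step 3: x=[5.2617 11.4590 16.4844 20.7656] v=[-2.8907 0.5860 0.6875 -1.6875]

Answer: 5.2617 11.4590 16.4844 20.7656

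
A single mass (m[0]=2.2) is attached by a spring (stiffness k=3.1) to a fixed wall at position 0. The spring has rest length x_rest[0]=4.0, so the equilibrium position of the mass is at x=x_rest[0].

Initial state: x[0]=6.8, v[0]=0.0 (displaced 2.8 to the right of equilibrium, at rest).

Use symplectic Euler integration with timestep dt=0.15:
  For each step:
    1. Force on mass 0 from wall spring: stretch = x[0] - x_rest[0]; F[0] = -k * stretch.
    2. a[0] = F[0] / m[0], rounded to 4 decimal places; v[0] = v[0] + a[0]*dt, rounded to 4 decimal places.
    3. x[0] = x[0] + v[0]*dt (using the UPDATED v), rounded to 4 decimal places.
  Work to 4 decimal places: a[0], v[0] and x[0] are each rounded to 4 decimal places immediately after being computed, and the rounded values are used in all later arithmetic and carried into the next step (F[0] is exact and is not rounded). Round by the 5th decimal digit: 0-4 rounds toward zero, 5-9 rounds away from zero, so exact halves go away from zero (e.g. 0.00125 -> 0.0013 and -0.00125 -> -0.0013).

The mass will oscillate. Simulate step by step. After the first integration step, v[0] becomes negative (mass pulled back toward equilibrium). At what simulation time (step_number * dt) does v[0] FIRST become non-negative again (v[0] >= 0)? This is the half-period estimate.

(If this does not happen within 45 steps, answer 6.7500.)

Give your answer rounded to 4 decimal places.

Answer: 2.7000

Derivation:
Step 0: x=[6.8000] v=[0.0000]
Step 1: x=[6.7112] v=[-0.5918]
Step 2: x=[6.5365] v=[-1.1648]
Step 3: x=[6.2814] v=[-1.7009]
Step 4: x=[5.9539] v=[-2.1831]
Step 5: x=[5.5645] v=[-2.5961]
Step 6: x=[5.1255] v=[-2.9268]
Step 7: x=[4.6508] v=[-3.1647]
Step 8: x=[4.1555] v=[-3.3023]
Step 9: x=[3.6552] v=[-3.3352]
Step 10: x=[3.1659] v=[-3.2623]
Step 11: x=[2.7030] v=[-3.0860]
Step 12: x=[2.2812] v=[-2.8119]
Step 13: x=[1.9139] v=[-2.4486]
Step 14: x=[1.6127] v=[-2.0077]
Step 15: x=[1.3872] v=[-1.5031]
Step 16: x=[1.2446] v=[-0.9508]
Step 17: x=[1.1893] v=[-0.3684]
Step 18: x=[1.2232] v=[0.2257]
First v>=0 after going negative at step 18, time=2.7000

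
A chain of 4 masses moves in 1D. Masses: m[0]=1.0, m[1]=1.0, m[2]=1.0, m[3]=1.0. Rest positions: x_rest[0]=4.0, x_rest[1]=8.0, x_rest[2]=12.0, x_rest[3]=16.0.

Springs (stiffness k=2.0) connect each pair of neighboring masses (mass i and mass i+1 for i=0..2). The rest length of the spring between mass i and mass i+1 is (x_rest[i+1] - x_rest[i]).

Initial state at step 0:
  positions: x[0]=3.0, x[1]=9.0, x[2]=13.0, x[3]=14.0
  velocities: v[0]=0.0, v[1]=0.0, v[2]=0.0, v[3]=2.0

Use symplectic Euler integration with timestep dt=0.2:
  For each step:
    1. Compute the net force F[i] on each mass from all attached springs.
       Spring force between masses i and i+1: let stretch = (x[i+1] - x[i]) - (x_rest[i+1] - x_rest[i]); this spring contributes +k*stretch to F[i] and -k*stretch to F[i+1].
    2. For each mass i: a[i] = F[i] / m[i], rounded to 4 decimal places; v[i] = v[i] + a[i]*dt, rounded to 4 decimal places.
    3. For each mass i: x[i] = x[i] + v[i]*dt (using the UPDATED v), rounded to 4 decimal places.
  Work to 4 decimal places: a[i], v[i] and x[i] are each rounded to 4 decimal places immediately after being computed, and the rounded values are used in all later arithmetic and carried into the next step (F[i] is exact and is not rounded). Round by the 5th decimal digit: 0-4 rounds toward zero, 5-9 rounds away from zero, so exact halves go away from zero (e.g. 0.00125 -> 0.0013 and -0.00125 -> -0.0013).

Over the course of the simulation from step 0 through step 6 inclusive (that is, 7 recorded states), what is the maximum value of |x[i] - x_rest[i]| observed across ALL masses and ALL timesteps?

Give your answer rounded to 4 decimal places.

Answer: 2.3905

Derivation:
Step 0: x=[3.0000 9.0000 13.0000 14.0000] v=[0.0000 0.0000 0.0000 2.0000]
Step 1: x=[3.1600 8.8400 12.7600 14.6400] v=[0.8000 -0.8000 -1.2000 3.2000]
Step 2: x=[3.4544 8.5392 12.3568 15.4496] v=[1.4720 -1.5040 -2.0160 4.0480]
Step 3: x=[3.8356 8.1370 11.8956 16.3318] v=[1.9059 -2.0109 -2.3059 4.4109]
Step 4: x=[4.2409 7.6914 11.4886 17.1791] v=[2.0265 -2.2280 -2.0349 4.2364]
Step 5: x=[4.6022 7.2735 11.2331 17.8911] v=[1.8067 -2.0893 -1.2776 3.5602]
Step 6: x=[4.8572 6.9587 11.1935 18.3905] v=[1.2752 -1.5740 -0.1982 2.4970]
Max displacement = 2.3905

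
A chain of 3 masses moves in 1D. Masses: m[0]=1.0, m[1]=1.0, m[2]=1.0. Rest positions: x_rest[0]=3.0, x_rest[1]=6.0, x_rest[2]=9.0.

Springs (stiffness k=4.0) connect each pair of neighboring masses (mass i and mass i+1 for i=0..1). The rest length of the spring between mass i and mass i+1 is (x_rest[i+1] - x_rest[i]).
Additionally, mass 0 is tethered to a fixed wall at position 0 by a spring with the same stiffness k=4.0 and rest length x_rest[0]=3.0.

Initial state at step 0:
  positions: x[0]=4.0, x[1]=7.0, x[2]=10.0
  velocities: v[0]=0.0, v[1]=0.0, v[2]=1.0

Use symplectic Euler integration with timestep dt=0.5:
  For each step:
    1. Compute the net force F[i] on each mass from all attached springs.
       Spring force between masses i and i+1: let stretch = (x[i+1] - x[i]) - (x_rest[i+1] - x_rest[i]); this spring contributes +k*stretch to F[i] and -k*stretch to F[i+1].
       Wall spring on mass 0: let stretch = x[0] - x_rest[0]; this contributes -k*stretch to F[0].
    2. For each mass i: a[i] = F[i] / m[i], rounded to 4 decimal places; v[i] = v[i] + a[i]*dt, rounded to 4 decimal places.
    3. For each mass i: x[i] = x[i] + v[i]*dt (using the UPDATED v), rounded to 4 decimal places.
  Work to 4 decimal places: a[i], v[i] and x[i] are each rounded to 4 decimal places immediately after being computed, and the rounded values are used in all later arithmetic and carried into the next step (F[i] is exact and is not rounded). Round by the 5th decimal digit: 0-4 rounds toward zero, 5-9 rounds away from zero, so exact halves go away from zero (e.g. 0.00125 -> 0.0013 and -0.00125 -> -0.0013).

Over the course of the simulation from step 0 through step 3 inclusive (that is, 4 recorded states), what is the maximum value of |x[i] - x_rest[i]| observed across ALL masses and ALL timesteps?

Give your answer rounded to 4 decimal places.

Step 0: x=[4.0000 7.0000 10.0000] v=[0.0000 0.0000 1.0000]
Step 1: x=[3.0000 7.0000 10.5000] v=[-2.0000 0.0000 1.0000]
Step 2: x=[3.0000 6.5000 10.5000] v=[0.0000 -1.0000 0.0000]
Step 3: x=[3.5000 6.5000 9.5000] v=[1.0000 0.0000 -2.0000]
Max displacement = 1.5000

Answer: 1.5000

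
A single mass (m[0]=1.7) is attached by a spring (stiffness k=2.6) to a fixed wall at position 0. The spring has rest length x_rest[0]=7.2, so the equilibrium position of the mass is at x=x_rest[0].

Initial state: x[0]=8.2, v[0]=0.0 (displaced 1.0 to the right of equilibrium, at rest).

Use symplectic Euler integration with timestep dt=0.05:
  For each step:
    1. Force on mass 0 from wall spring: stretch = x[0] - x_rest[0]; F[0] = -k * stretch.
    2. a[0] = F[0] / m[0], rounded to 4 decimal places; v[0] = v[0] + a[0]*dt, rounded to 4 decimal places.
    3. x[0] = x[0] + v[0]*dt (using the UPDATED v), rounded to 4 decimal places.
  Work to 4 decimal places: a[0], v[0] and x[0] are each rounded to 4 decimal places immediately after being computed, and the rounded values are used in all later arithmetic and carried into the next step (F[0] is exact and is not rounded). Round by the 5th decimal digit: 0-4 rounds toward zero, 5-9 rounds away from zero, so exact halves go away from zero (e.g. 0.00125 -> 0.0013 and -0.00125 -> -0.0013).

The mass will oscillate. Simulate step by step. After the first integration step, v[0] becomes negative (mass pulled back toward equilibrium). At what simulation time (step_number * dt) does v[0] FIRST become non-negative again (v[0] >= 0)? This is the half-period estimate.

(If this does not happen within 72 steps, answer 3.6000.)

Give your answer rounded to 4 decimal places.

Step 0: x=[8.2000] v=[0.0000]
Step 1: x=[8.1962] v=[-0.0765]
Step 2: x=[8.1886] v=[-0.1527]
Step 3: x=[8.1772] v=[-0.2283]
Step 4: x=[8.1621] v=[-0.3030]
Step 5: x=[8.1433] v=[-0.3766]
Step 6: x=[8.1209] v=[-0.4487]
Step 7: x=[8.0949] v=[-0.5191]
Step 8: x=[8.0655] v=[-0.5875]
Step 9: x=[8.0328] v=[-0.6537]
Step 10: x=[7.9969] v=[-0.7174]
Step 11: x=[7.9580] v=[-0.7783]
Step 12: x=[7.9162] v=[-0.8363]
Step 13: x=[7.8716] v=[-0.8911]
Step 14: x=[7.8245] v=[-0.9425]
Step 15: x=[7.7750] v=[-0.9903]
Step 16: x=[7.7233] v=[-1.0343]
Step 17: x=[7.6696] v=[-1.0743]
Step 18: x=[7.6141] v=[-1.1102]
Step 19: x=[7.5570] v=[-1.1419]
Step 20: x=[7.4985] v=[-1.1692]
Step 21: x=[7.4389] v=[-1.1920]
Step 22: x=[7.3784] v=[-1.2103]
Step 23: x=[7.3172] v=[-1.2239]
Step 24: x=[7.2556] v=[-1.2329]
Step 25: x=[7.1937] v=[-1.2372]
Step 26: x=[7.1319] v=[-1.2367]
Step 27: x=[7.0703] v=[-1.2315]
Step 28: x=[7.0092] v=[-1.2216]
Step 29: x=[6.9489] v=[-1.2070]
Step 30: x=[6.8895] v=[-1.1878]
Step 31: x=[6.8313] v=[-1.1641]
Step 32: x=[6.7745] v=[-1.1359]
Step 33: x=[6.7193] v=[-1.1034]
Step 34: x=[6.6660] v=[-1.0666]
Step 35: x=[6.6147] v=[-1.0258]
Step 36: x=[6.5657] v=[-0.9810]
Step 37: x=[6.5191] v=[-0.9325]
Step 38: x=[6.4751] v=[-0.8804]
Step 39: x=[6.4339] v=[-0.8250]
Step 40: x=[6.3956] v=[-0.7664]
Step 41: x=[6.3604] v=[-0.7049]
Step 42: x=[6.3284] v=[-0.6407]
Step 43: x=[6.2997] v=[-0.5741]
Step 44: x=[6.2744] v=[-0.5053]
Step 45: x=[6.2527] v=[-0.4345]
Step 46: x=[6.2346] v=[-0.3621]
Step 47: x=[6.2202] v=[-0.2883]
Step 48: x=[6.2095] v=[-0.2134]
Step 49: x=[6.2026] v=[-0.1377]
Step 50: x=[6.1995] v=[-0.0614]
Step 51: x=[6.2003] v=[0.0151]
First v>=0 after going negative at step 51, time=2.5500

Answer: 2.5500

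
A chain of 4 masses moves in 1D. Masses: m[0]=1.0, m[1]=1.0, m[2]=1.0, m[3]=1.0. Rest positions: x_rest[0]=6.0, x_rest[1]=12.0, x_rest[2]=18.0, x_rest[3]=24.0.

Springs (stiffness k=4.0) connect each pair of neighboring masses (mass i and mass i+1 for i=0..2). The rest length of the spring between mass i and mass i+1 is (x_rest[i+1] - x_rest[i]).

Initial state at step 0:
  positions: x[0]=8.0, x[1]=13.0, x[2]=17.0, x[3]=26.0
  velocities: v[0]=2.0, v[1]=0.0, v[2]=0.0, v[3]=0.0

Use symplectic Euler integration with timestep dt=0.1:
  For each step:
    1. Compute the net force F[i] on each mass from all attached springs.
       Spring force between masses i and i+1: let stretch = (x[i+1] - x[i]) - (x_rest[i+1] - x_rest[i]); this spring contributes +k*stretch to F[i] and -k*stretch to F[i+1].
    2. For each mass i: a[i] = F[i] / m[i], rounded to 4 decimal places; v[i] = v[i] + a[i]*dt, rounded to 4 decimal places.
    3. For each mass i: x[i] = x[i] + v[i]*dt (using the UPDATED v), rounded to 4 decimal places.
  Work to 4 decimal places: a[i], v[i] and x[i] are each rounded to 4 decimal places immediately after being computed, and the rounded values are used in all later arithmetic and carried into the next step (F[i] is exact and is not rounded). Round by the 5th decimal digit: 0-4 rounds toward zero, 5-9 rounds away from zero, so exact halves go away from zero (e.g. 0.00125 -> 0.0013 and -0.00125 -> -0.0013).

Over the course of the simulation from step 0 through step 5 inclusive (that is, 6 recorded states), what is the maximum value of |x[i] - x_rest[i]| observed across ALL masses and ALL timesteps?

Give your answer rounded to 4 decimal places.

Step 0: x=[8.0000 13.0000 17.0000 26.0000] v=[2.0000 0.0000 0.0000 0.0000]
Step 1: x=[8.1600 12.9600 17.2000 25.8800] v=[1.6000 -0.4000 2.0000 -1.2000]
Step 2: x=[8.2720 12.8976 17.5776 25.6528] v=[1.1200 -0.6240 3.7760 -2.2720]
Step 3: x=[8.3290 12.8374 18.0910 25.3426] v=[0.5702 -0.6022 5.1341 -3.1021]
Step 4: x=[8.3264 12.8070 18.6843 24.9823] v=[-0.0264 -0.3041 5.9333 -3.6027]
Step 5: x=[8.2630 12.8325 19.2945 24.6101] v=[-0.6342 0.2546 6.1016 -3.7219]
Max displacement = 2.3290

Answer: 2.3290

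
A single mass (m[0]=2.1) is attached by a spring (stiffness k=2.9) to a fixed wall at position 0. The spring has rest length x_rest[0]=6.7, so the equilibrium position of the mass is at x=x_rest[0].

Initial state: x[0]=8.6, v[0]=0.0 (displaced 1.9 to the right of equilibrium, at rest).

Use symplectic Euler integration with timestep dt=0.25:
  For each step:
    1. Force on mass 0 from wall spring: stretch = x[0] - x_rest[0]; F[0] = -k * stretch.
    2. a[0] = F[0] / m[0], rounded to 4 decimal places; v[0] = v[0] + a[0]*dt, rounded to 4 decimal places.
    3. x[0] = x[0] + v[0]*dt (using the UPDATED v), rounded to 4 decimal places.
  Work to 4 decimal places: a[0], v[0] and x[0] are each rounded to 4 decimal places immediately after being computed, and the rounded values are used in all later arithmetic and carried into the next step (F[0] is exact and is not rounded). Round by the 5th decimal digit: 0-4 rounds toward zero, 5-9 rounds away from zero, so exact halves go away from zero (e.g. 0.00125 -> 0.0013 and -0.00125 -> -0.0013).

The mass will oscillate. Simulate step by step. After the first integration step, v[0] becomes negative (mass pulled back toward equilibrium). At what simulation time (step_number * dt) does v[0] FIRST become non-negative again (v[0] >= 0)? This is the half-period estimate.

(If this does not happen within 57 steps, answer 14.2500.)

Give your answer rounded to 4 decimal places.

Answer: 2.7500

Derivation:
Step 0: x=[8.6000] v=[0.0000]
Step 1: x=[8.4360] v=[-0.6560]
Step 2: x=[8.1222] v=[-1.2553]
Step 3: x=[7.6856] v=[-1.7463]
Step 4: x=[7.1640] v=[-2.0866]
Step 5: x=[6.6023] v=[-2.2468]
Step 6: x=[6.0490] v=[-2.2131]
Step 7: x=[5.5519] v=[-1.9884]
Step 8: x=[5.1539] v=[-1.5920]
Step 9: x=[4.8894] v=[-1.0582]
Step 10: x=[4.7811] v=[-0.4331]
Step 11: x=[4.8385] v=[0.2294]
First v>=0 after going negative at step 11, time=2.7500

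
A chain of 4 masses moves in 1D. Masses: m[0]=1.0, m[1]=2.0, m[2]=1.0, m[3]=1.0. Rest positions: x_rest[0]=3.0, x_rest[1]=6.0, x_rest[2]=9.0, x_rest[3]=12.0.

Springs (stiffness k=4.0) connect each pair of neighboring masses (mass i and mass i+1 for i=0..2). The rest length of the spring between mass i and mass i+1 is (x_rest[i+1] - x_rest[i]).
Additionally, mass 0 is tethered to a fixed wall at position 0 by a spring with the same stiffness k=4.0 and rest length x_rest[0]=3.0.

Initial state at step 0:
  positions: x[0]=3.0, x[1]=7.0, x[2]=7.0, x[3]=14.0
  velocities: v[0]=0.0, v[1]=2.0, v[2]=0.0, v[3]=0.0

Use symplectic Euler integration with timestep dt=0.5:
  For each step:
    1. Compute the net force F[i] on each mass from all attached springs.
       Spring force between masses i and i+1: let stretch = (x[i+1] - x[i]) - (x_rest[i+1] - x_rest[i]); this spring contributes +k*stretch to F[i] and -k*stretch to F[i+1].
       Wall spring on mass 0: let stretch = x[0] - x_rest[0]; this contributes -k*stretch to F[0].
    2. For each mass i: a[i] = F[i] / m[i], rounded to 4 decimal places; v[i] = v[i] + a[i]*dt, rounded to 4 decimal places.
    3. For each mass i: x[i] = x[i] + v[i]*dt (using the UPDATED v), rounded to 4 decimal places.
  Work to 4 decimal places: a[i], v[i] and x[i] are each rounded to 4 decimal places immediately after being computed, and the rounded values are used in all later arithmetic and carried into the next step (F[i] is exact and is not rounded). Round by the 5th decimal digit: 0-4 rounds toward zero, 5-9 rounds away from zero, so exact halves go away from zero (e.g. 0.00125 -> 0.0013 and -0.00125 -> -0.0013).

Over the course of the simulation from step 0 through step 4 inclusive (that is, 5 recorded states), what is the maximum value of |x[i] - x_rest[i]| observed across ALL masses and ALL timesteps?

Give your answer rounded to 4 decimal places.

Answer: 5.0000

Derivation:
Step 0: x=[3.0000 7.0000 7.0000 14.0000] v=[0.0000 2.0000 0.0000 0.0000]
Step 1: x=[4.0000 6.0000 14.0000 10.0000] v=[2.0000 -2.0000 14.0000 -8.0000]
Step 2: x=[3.0000 8.0000 9.0000 13.0000] v=[-2.0000 4.0000 -10.0000 6.0000]
Step 3: x=[4.0000 8.0000 7.0000 15.0000] v=[2.0000 0.0000 -4.0000 4.0000]
Step 4: x=[5.0000 5.5000 14.0000 12.0000] v=[2.0000 -5.0000 14.0000 -6.0000]
Max displacement = 5.0000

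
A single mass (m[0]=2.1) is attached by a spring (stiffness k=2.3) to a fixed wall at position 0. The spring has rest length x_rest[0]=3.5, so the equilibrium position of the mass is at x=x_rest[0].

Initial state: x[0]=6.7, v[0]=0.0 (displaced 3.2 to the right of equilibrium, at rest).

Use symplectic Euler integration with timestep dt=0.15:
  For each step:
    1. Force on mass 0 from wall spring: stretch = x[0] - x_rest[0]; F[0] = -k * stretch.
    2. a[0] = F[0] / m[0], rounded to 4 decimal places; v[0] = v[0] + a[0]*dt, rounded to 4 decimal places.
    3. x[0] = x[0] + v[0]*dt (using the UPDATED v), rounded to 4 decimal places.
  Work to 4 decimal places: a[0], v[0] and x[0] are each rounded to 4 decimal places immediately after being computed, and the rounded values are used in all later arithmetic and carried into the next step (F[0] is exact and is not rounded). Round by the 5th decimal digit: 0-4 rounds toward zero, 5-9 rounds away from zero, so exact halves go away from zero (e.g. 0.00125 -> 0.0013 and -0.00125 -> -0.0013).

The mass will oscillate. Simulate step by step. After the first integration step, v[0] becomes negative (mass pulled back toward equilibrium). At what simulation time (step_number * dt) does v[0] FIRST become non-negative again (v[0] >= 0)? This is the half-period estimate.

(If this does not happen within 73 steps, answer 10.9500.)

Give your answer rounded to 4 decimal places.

Step 0: x=[6.7000] v=[0.0000]
Step 1: x=[6.6211] v=[-0.5257]
Step 2: x=[6.4653] v=[-1.0384]
Step 3: x=[6.2365] v=[-1.5256]
Step 4: x=[5.9402] v=[-1.9752]
Step 5: x=[5.5838] v=[-2.3761]
Step 6: x=[5.1760] v=[-2.7184]
Step 7: x=[4.7269] v=[-2.9937]
Step 8: x=[4.2476] v=[-3.1953]
Step 9: x=[3.7499] v=[-3.3181]
Step 10: x=[3.2460] v=[-3.3592]
Step 11: x=[2.7484] v=[-3.3175]
Step 12: x=[2.2693] v=[-3.1940]
Step 13: x=[1.8205] v=[-2.9918]
Step 14: x=[1.4131] v=[-2.7159]
Step 15: x=[1.0572] v=[-2.3730]
Step 16: x=[0.7614] v=[-1.9717]
Step 17: x=[0.5331] v=[-1.5218]
Step 18: x=[0.3779] v=[-1.0344]
Step 19: x=[0.2997] v=[-0.5215]
Step 20: x=[0.3003] v=[0.0043]
First v>=0 after going negative at step 20, time=3.0000

Answer: 3.0000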